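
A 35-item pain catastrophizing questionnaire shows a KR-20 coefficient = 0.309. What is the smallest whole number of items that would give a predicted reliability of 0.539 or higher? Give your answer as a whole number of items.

92

n = 0.539 × (1 − 0.309) / [ 0.309 × (1 − 0.539) ]
n = 0.372449 / 0.142449 ≈ 2.6146
So the test needs 2.6146 × 35 ≈ 91.51 items; rounding up, 92.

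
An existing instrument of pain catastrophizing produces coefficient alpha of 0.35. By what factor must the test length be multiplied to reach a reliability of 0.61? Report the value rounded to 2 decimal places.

2.90

n = [0.61 × 0.65] / [0.35 × 0.39]
  = 0.3965 / 0.1365 = 2.9048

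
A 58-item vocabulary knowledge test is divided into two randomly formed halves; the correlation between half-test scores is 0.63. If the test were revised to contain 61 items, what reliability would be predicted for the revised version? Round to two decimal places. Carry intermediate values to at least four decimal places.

Spearman-Brown correction (n = 2): r_full = 2·0.63/(1 + 0.63) = 0.7730
Then adjust to 61 items: n = 61/58 = 1.0517
r_new = n·r_full / (1 + (n − 1)·r_full) = 0.8130 / 1.0400 ≈ 0.7817

0.78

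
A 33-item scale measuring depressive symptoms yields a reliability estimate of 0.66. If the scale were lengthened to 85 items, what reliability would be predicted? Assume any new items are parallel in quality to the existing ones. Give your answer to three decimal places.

0.833

The new length is 85/33 = 2.5758 times the old.
Apply the Spearman-Brown prophecy formula, r' = nr / [1 + (n − 1)r]:
r_new = (2.5758 × 0.66) / (1 + (2.5758 − 1) × 0.66)
r_new = 1.7000 / 2.0400 ≈ 0.8333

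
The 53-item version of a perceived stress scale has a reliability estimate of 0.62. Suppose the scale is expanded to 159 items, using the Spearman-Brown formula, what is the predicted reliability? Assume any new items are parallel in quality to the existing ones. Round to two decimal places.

0.83

The new length is 159/53 = 3 times the old.
r_new = (3 × 0.62) / (1 + (3 − 1) × 0.62)
     = 1.8600 / 2.2400 = 0.8304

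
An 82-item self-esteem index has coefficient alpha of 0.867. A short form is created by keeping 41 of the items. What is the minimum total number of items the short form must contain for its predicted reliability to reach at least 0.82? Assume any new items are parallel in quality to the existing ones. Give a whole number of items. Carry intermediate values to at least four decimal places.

Short-form reliability: n = 41/82 = 0.5000; r_41 = n·r/(1+(n−1)r) ≈ 0.7652
Length factor from the short form to reach 0.82: n' = 0.82(1 − 0.7652) / [0.7652(1 − 0.82)] ≈ 1.3979
Items = 1.3979 × 41 ≈ 57.31 → 58

58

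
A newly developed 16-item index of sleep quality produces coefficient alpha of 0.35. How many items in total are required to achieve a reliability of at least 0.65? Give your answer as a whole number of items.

Spearman-Brown solved for the length factor n:
n = r_target (1 − r_old) / [ r_old (1 − r_target) ]
n = [0.65 × 0.65] / [0.35 × 0.35]
n = 0.4225 / 0.1225 ≈ 3.4490
So the test needs 3.4490 × 16 ≈ 55.18 items; rounding up, 56.

56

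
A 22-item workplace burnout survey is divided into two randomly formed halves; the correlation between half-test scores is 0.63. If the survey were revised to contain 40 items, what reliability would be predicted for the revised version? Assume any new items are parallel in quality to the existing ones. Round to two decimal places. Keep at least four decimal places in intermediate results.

Full-test reliability from the split-half r: r_full = 2(0.63)/(1 + 0.63) = 0.7730
Length factor from 22 to 40 items: n = 40/22 = 1.8182
r_new = n·r_full / (1 + (n − 1)·r_full) = 1.4055 / 1.6325 ≈ 0.8609

0.86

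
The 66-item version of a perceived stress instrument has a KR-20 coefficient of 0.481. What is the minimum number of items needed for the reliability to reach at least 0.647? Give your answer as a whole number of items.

n = [0.647 × 0.519] / [0.481 × 0.353]
  = 0.335793 / 0.169793 = 1.9777
So the test needs 1.9777 × 66 ≈ 130.53 items; rounding up, 131.

131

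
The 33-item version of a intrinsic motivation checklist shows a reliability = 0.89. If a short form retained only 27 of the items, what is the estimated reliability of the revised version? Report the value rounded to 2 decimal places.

The new length is 27/33 = 0.8182 times the old.
r_new = 0.8182·0.89 / [1 + (0.8182 − 1)·0.89]
r_new = 0.7282 / 0.8382 ≈ 0.8688

0.87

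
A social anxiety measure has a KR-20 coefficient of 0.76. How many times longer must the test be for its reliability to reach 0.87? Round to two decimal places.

n = 0.87(1 − 0.76) / [0.76(1 − 0.87)]
  = 0.2088 / 0.0988 = 2.1134

2.11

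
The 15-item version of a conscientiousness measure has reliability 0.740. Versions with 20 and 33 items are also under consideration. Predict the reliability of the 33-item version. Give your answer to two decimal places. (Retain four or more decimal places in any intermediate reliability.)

0.86

The 20-item form is not needed; work directly from the 15-item form with n = 33/15 = 2.2000.
r_{33} = n·r / (1 + (n − 1)·r) = 1.6280 / 1.8880 ≈ 0.8623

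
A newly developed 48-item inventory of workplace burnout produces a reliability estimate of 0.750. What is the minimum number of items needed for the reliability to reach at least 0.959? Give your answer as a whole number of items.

Spearman-Brown solved for the length factor n:
n = r*(1 − r) / [ r (1 − r*) ]
n = 0.959(1 − 0.750) / [0.750(1 − 0.959)]
  = 0.239750 / 0.030750 = 7.7967
So the test needs 7.7967 × 48 ≈ 374.24 items; rounding up, 375.

375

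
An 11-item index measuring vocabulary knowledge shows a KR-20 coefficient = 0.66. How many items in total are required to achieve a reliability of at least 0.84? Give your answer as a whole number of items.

30

n = 0.84 × (1 − 0.66) / [ 0.66 × (1 − 0.84) ]
  = 0.2856 / 0.1056 = 2.7045
2.7045 × 11 = 29.75 → 30 items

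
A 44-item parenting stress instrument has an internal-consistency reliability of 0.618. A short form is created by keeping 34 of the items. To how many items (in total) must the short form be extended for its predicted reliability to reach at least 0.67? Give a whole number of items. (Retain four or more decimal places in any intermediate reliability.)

Short-form reliability: n = 34/44 = 0.7727; r_34 = n·r/(1+(n−1)r) ≈ 0.5556
Then solve for n' with r_old = 0.5556, r_target = 0.67: n' = 0.67(1 − 0.5556)/[0.5556(1 − 0.67)] = 1.6240
Total items = 1.6240 × 34 = 55.22, rounded up to 56.

56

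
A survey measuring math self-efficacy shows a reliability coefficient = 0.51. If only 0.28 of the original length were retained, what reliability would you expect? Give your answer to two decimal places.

r_new = (0.28 × 0.51) / (1 + (0.28 − 1) × 0.51)
r_new = 0.1428 / 0.6328 ≈ 0.2257

0.23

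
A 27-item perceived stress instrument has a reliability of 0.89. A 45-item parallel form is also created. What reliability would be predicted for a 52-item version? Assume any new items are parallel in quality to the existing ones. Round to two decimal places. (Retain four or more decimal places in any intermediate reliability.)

0.94

Only the ratio of lengths matters: n = 52/27 = 1.9259
r_{52} = n·r / (1 + (n − 1)·r) = 1.7141 / 1.8241 ≈ 0.9397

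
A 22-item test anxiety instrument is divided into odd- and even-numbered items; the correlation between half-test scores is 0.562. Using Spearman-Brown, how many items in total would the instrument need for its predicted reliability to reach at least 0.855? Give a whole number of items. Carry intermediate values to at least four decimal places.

51

r_full = 2(0.562)/(1 + 0.562) = 0.7196
n = r_tgt(1 − r_full) / [r_full(1 − r_tgt)] = 0.855 × 0.2804 / (0.7196 × 0.145) ≈ 2.2977
Items = 2.2977 × 22 ≈ 50.55 → 51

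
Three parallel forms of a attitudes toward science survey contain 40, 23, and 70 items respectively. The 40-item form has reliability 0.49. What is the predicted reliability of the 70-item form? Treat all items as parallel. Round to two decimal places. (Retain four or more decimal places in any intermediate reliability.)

0.63

The 23-item form is not needed; work directly from the 40-item form with n = 70/40 = 1.7500.
r_{70} = n·r / (1 + (n − 1)·r) = 0.8575 / 1.3675 ≈ 0.6271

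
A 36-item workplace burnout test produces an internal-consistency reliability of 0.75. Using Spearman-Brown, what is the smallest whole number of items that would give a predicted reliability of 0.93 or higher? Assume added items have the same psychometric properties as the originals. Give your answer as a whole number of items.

160

Rearranging the Spearman-Brown formula for n,
n = r*(1 − r) / [ r (1 − r*) ]
n = [0.93 × 0.25] / [0.75 × 0.07]
  = 0.2325 / 0.0525 = 4.4286
Items needed = n × 36 = 4.4286 × 36 ≈ 159.43 → round up to 160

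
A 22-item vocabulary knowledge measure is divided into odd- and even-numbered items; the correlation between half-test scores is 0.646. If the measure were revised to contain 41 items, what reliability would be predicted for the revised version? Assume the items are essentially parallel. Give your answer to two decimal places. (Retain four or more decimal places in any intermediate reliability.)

0.87

Full-test reliability from the split-half r: r_full = 2(0.646)/(1 + 0.646) = 0.7849
Length factor from 22 to 41 items: n = 41/22 = 1.8636
r_new = n·r_full / (1 + (n − 1)·r_full) = 1.4627 / 1.6778 ≈ 0.8718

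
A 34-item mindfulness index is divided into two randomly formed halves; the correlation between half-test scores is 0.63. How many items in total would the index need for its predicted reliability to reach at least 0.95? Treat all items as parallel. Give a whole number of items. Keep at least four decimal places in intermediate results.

Corrected full-test reliability: r_full = 2 × 0.63 / (1 + 0.63) ≈ 0.7730
n = r_tgt(1 − r_full) / [r_full(1 − r_tgt)] = 0.95 × 0.2270 / (0.7730 × 0.05) ≈ 5.5796
Required items = 5.5796 × 34 = 189.71, so 190 items.

190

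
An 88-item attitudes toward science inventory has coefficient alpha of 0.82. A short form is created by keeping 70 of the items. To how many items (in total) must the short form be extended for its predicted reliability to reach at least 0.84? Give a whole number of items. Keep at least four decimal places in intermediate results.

First, r for the 70-item form: n = 70/88 = 0.7955, so r_70 = 0.7955·0.82/(1 + (0.7955 − 1)·0.82) = 0.7837
Length factor from the short form to reach 0.84: n' = 0.84(1 − 0.7837) / [0.7837(1 − 0.84)] ≈ 1.4490
Total items = 1.4490 × 70 = 101.43, rounded up to 102.

102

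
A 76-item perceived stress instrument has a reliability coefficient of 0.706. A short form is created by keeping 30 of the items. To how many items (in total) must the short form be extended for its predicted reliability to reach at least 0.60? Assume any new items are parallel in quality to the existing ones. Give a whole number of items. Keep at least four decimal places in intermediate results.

First, r for the 30-item form: n = 30/76 = 0.3947, so r_30 = 0.3947·0.706/(1 + (0.3947 − 1)·0.706) = 0.4866
Length factor from the short form to reach 0.60: n' = 0.60(1 − 0.4866) / [0.4866(1 − 0.60)] ≈ 1.5826
Total items = 1.5826 × 30 = 47.48, rounded up to 48.

48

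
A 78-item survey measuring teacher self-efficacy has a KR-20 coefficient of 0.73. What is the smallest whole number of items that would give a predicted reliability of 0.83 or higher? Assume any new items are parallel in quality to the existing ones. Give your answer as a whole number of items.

Rearranging the Spearman-Brown formula for n,
n = r_target (1 − r_old) / [ r_old (1 − r_target) ]
n = [0.83 × 0.27] / [0.73 × 0.17]
  = 0.2241 / 0.1241 = 1.8058
Items needed = n × 78 = 1.8058 × 78 ≈ 140.85 → round up to 141

141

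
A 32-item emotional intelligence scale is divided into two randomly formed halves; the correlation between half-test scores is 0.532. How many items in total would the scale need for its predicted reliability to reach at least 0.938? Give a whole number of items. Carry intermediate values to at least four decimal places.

213

r_full = 2(0.532)/(1 + 0.532) = 0.6945
Solve Spearman-Brown for n: n = 0.938(1 − 0.6945) / [0.6945(1 − 0.938)] = 6.6550
Required items = 6.6550 × 32 = 212.96, so 213 items.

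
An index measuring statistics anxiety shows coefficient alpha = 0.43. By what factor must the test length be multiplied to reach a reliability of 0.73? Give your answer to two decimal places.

Spearman-Brown solved for the length factor n:
n = r_target (1 − r_old) / [ r_old (1 − r_target) ]
n = [0.73 × 0.57] / [0.43 × 0.27]
  = 0.4161 / 0.1161 = 3.5840

3.58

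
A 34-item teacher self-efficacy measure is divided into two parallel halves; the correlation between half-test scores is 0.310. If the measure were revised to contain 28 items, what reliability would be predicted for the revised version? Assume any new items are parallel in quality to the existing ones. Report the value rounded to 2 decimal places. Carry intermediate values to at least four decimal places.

Full-test reliability from the split-half r: r_full = 2(0.310)/(1 + 0.310) = 0.4733
Length factor from 34 to 28 items: n = 28/34 = 0.8235
r_new = n·r_full / (1 + (n − 1)·r_full) = 0.3898 / 0.9165 ≈ 0.4253

0.43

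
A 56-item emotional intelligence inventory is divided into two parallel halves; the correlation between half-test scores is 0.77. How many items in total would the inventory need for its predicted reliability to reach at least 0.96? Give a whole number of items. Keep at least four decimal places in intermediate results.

r_full = 2(0.77)/(1 + 0.77) = 0.8701
n = r_tgt(1 − r_full) / [r_full(1 − r_tgt)] = 0.96 × 0.1299 / (0.8701 × 0.04) ≈ 3.5830
Items = 3.5830 × 56 ≈ 200.65 → 201

201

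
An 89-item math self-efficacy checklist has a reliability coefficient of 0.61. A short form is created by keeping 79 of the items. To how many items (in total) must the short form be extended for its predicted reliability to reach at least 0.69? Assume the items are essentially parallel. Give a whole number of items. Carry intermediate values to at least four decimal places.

First, r for the 79-item form: n = 79/89 = 0.8876, so r_79 = 0.8876·0.61/(1 + (0.8876 − 1)·0.61) = 0.5813
Length factor from the short form to reach 0.69: n' = 0.69(1 − 0.5813) / [0.5813(1 − 0.69)] ≈ 1.6032
Items = 1.6032 × 79 ≈ 126.65 → 127

127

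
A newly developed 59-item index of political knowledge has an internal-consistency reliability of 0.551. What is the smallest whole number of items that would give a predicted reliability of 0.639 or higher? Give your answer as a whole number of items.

86

Spearman-Brown solved for the length factor n:
n = r*(1 − r) / [ r (1 − r*) ]
n = 0.639(1 − 0.551) / [0.551(1 − 0.639)]
n = 0.286911 / 0.198911 ≈ 1.4424
So the test needs 1.4424 × 59 ≈ 85.10 items; rounding up, 86.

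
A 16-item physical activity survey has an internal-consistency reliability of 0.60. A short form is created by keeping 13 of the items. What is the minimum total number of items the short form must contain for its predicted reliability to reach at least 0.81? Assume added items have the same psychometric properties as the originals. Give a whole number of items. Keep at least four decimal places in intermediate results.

46

Short-form reliability: n = 13/16 = 0.8125; r_13 = n·r/(1+(n−1)r) ≈ 0.5493
Length factor from the short form to reach 0.81: n' = 0.81(1 − 0.5493) / [0.5493(1 − 0.81)] ≈ 3.4979
Items = 3.4979 × 13 ≈ 45.47 → 46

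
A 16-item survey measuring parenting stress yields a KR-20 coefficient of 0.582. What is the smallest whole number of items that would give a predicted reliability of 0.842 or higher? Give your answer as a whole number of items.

n = [0.842 × 0.418] / [0.582 × 0.158]
  = 0.351956 / 0.091956 = 3.8274
3.8274 × 16 = 61.24 → 62 items

62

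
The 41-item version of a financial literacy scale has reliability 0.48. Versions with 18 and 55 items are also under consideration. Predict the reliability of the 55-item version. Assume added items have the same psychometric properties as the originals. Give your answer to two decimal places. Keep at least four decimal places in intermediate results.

0.55

The 18-item form is not needed; work directly from the 41-item form with n = 55/41 = 1.3415.
r_{55} = n·r / (1 + (n − 1)·r) = 0.6439 / 1.1639 ≈ 0.5532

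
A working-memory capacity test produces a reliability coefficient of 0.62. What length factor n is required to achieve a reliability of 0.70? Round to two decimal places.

n = 0.70 × (1 − 0.62) / [ 0.62 × (1 − 0.70) ]
n = 0.2660 / 0.1860 ≈ 1.4301

1.43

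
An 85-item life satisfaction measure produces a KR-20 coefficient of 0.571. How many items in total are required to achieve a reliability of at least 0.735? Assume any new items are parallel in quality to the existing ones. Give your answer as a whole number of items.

178

Spearman-Brown solved for the length factor n:
n = r_target (1 − r_old) / [ r_old (1 − r_target) ]
n = 0.735(1 − 0.571) / [0.571(1 − 0.735)]
n = 0.315315 / 0.151315 ≈ 2.0838
So the test needs 2.0838 × 85 ≈ 177.12 items; rounding up, 178.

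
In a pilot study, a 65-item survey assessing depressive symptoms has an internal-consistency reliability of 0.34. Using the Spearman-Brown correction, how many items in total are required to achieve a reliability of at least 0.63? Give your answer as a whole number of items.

Rearranging the Spearman-Brown formula for n,
n = r_target (1 − r_old) / [ r_old (1 − r_target) ]
n = [0.63 × 0.66] / [0.34 × 0.37]
n = 0.4158 / 0.1258 ≈ 3.3052
So the test needs 3.3052 × 65 ≈ 214.84 items; rounding up, 215.

215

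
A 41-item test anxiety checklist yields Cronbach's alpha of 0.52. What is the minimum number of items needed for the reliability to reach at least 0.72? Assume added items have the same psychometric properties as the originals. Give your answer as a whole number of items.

Invert Spearman-Brown to solve for n:
n = r_target (1 − r_old) / [ r_old (1 − r_target) ]
n = [0.72 × 0.48] / [0.52 × 0.28]
  = 0.3456 / 0.1456 = 2.3736
Items needed = n × 41 = 2.3736 × 41 ≈ 97.32 → round up to 98

98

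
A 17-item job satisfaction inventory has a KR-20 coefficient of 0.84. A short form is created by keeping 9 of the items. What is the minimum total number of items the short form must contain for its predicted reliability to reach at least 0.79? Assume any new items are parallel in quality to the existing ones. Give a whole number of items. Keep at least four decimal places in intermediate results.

13

First, r for the 9-item form: n = 9/17 = 0.5294, so r_9 = 0.5294·0.84/(1 + (0.5294 − 1)·0.84) = 0.7354
Length factor from the short form to reach 0.79: n' = 0.79(1 − 0.7354) / [0.7354(1 − 0.79)] ≈ 1.3535
Items = 1.3535 × 9 ≈ 12.18 → 13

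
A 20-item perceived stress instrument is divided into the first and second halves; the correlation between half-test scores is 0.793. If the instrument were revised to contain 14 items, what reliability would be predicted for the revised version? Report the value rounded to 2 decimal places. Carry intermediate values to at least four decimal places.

Full-test reliability from the split-half r: r_full = 2(0.793)/(1 + 0.793) = 0.8846
Then adjust to 14 items: n = 14/20 = 0.7000
r_new = n·r_full / (1 + (n − 1)·r_full) = 0.6192 / 0.7346 ≈ 0.8429

0.84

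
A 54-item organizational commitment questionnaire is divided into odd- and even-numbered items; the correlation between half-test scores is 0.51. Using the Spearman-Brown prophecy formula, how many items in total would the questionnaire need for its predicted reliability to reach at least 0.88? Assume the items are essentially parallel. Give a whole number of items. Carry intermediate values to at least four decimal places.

Corrected full-test reliability: r_full = 2 × 0.51 / (1 + 0.51) ≈ 0.6755
Solve Spearman-Brown for n: n = 0.88(1 − 0.6755) / [0.6755(1 − 0.88)] = 3.5228
Required items = 3.5228 × 54 = 190.23, so 191 items.

191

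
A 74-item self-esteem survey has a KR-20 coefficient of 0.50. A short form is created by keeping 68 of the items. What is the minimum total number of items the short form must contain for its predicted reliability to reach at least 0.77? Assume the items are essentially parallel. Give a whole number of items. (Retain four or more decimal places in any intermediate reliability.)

248

Short-form reliability: n = 68/74 = 0.9189; r_68 = n·r/(1+(n−1)r) ≈ 0.4789
Then solve for n' with r_old = 0.4789, r_target = 0.77: n' = 0.77(1 − 0.4789)/[0.4789(1 − 0.77)] = 3.6428
Items = 3.6428 × 68 ≈ 247.71 → 248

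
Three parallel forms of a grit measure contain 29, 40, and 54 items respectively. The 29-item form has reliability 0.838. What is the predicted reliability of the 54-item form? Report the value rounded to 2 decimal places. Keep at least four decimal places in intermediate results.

0.91

Only the ratio of lengths matters: n = 54/29 = 1.8621
r_{54} = n·r / (1 + (n − 1)·r) = 1.5604 / 1.7224 ≈ 0.9059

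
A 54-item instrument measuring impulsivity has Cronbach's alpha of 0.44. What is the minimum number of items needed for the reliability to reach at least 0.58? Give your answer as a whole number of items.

n = 0.58 × (1 − 0.44) / [ 0.44 × (1 − 0.58) ]
n = 0.3248 / 0.1848 ≈ 1.7576
1.7576 × 54 = 94.91 → 95 items

95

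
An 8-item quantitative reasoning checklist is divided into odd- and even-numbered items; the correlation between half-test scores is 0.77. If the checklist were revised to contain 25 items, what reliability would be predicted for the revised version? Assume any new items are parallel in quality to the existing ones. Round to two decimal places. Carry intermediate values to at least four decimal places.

0.95

Spearman-Brown correction (n = 2): r_full = 2·0.77/(1 + 0.77) = 0.8701
Length factor from 8 to 25 items: n = 25/8 = 3.1250
r_new = n·r_full / (1 + (n − 1)·r_full) = 2.7191 / 2.8490 ≈ 0.9544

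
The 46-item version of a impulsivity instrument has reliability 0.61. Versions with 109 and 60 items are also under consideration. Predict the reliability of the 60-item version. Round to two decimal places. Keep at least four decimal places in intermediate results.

Only the ratio of lengths matters: n = 60/46 = 1.3043
r_{60} = n·r / (1 + (n − 1)·r) = 0.7956 / 1.1856 ≈ 0.6711

0.67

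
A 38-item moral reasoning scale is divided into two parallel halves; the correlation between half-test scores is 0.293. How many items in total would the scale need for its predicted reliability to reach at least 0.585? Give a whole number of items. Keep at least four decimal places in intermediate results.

65

Corrected full-test reliability: r_full = 2 × 0.293 / (1 + 0.293) ≈ 0.4532
n = r_tgt(1 − r_full) / [r_full(1 − r_tgt)] = 0.585 × 0.5468 / (0.4532 × 0.415) ≈ 1.7008
Items = 1.7008 × 38 ≈ 64.63 → 65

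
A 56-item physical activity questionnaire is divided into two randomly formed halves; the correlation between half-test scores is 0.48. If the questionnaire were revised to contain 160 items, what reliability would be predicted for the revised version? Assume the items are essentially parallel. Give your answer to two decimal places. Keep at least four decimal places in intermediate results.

Full-test reliability from the split-half r: r_full = 2(0.48)/(1 + 0.48) = 0.6486
Then adjust to 160 items: n = 160/56 = 2.8571
r_new = n·r_full / (1 + (n − 1)·r_full) = 1.8531 / 2.2045 ≈ 0.8406

0.84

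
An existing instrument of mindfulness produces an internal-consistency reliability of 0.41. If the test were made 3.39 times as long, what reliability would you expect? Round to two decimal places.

0.70

By Spearman-Brown, r_new = n r / (1 + (n − 1) r).
r_new = 3.39·0.41 / [1 + (3.39 − 1)·0.41]
r_new = 1.3899 / 1.9799 ≈ 0.7020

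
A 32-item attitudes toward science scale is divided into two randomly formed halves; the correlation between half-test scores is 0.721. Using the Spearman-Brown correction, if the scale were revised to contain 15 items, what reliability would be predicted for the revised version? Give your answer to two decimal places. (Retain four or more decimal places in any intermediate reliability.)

0.71

First correct the split-half correlation to full-test reliability: r_full = 2 × 0.721 / (1 + 0.721) ≈ 0.8379
Then adjust to 15 items: n = 15/32 = 0.4688
r_new = n·r_full / (1 + (n − 1)·r_full) = 0.3928 / 0.5549 ≈ 0.7079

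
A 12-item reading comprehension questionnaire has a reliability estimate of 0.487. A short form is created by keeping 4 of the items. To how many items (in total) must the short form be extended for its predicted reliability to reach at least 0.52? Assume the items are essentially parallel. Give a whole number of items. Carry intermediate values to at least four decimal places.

First, r for the 4-item form: n = 4/12 = 0.3333, so r_4 = 0.3333·0.487/(1 + (0.3333 − 1)·0.487) = 0.2404
Length factor from the short form to reach 0.52: n' = 0.52(1 − 0.2404) / [0.2404(1 − 0.52)] ≈ 3.4230
Items = 3.4230 × 4 ≈ 13.69 → 14

14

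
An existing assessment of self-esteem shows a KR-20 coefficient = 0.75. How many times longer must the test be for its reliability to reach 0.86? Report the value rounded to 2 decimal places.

2.05

n = [0.86 × 0.25] / [0.75 × 0.14]
n = 0.2150 / 0.1050 ≈ 2.0476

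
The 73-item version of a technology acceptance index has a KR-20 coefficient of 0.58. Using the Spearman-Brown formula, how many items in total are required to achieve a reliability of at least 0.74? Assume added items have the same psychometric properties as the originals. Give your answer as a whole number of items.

Rearranging the Spearman-Brown formula for n,
n = r*(1 − r) / [ r (1 − r*) ]
n = [0.74 × 0.42] / [0.58 × 0.26]
n = 0.3108 / 0.1508 ≈ 2.0610
Items needed = n × 73 = 2.0610 × 73 ≈ 150.45 → round up to 151

151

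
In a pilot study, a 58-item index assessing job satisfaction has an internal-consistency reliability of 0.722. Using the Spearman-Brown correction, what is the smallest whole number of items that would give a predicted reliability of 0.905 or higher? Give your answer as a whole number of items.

n = 0.905 × (1 − 0.722) / [ 0.722 × (1 − 0.905) ]
  = 0.251590 / 0.068590 = 3.6680
Items needed = n × 58 = 3.6680 × 58 ≈ 212.74 → round up to 213

213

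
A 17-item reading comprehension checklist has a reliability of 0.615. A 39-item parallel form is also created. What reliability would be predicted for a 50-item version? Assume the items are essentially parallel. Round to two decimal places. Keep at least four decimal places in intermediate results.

Only the ratio of lengths matters: n = 50/17 = 2.9412
r_{50} = n·r / (1 + (n − 1)·r) = 1.8088 / 2.1938 ≈ 0.8245

0.82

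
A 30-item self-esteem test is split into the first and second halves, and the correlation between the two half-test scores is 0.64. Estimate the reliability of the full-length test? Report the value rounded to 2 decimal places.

Each half is half the length of the full test, so the full test is n = 2 times a half.
r_full = 2(0.64) / (1 + 0.64)
r_full = 1.2800 / 1.6400 ≈ 0.7805

0.78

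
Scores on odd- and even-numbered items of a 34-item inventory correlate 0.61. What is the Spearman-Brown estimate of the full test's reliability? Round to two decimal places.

Each half is half the length of the full test, so the full test is n = 2 times a half.
r_full = 2r_hh / (1 + r_hh) = 2 × 0.61 / (1 + 0.61)
r_full = 1.2200 / 1.6100 ≈ 0.7578

0.76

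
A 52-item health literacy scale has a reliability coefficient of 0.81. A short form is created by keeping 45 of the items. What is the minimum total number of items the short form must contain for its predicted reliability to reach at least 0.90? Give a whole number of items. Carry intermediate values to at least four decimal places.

110

First, r for the 45-item form: n = 45/52 = 0.8654, so r_45 = 0.8654·0.81/(1 + (0.8654 − 1)·0.81) = 0.7868
Length factor from the short form to reach 0.90: n' = 0.90(1 − 0.7868) / [0.7868(1 − 0.90)] ≈ 2.4387
Total items = 2.4387 × 45 = 109.74, rounded up to 110.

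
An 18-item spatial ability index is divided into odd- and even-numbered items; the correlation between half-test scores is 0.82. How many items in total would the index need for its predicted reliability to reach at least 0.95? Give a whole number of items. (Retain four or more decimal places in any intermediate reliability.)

38

Corrected full-test reliability: r_full = 2 × 0.82 / (1 + 0.82) ≈ 0.9011
Solve Spearman-Brown for n: n = 0.95(1 − 0.9011) / [0.9011(1 − 0.95)] = 2.0853
Required items = 2.0853 × 18 = 37.54, so 38 items.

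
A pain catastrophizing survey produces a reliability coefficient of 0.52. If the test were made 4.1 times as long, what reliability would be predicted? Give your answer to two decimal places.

r_new = 4.1·0.52 / [1 + (4.1 − 1)·0.52]
     = 2.1320 / 2.6120 = 0.8162

0.82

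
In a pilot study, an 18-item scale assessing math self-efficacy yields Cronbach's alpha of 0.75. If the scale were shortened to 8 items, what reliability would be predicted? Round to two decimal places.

The new length is 8/18 = 0.4444 times the old.
By Spearman-Brown, r_new = n r / (1 + (n − 1) r).
r_new = 0.4444·0.75 / [1 + (0.4444 − 1)·0.75]
r_new = 0.3333 / 0.5833 ≈ 0.5714

0.57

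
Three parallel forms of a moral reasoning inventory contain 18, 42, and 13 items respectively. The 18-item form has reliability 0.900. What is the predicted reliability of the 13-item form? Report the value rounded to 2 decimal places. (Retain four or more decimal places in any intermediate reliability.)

0.87

Only the ratio of lengths matters: n = 13/18 = 0.7222
r_{13} = n·r / (1 + (n − 1)·r) = 0.6500 / 0.7500 ≈ 0.8667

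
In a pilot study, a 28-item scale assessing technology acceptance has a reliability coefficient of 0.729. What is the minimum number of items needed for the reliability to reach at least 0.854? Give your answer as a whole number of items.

61

Spearman-Brown solved for the length factor n:
n = r_target (1 − r_old) / [ r_old (1 − r_target) ]
n = [0.854 × 0.271] / [0.729 × 0.146]
  = 0.231434 / 0.106434 = 2.1744
Items needed = n × 28 = 2.1744 × 28 ≈ 60.88 → round up to 61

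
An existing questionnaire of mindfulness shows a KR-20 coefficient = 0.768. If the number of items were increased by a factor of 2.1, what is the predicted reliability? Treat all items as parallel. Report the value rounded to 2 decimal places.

0.87

r_new = (2.1 × 0.768) / (1 + (2.1 − 1) × 0.768)
     = 1.6128 / 1.8448 = 0.8742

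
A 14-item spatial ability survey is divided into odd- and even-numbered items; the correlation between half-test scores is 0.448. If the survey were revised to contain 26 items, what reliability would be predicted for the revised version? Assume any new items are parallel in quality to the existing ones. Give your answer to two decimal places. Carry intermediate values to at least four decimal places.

0.75

Spearman-Brown correction (n = 2): r_full = 2·0.448/(1 + 0.448) = 0.6188
Length factor from 14 to 26 items: n = 26/14 = 1.8571
r_new = n·r_full / (1 + (n − 1)·r_full) = 1.1492 / 1.5304 ≈ 0.7509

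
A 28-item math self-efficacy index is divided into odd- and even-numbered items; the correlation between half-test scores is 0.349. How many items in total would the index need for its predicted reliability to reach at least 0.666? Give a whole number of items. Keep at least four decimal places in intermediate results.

53

r_full = 2(0.349)/(1 + 0.349) = 0.5174
Solve Spearman-Brown for n: n = 0.666(1 − 0.5174) / [0.5174(1 − 0.666)] = 1.8599
Required items = 1.8599 × 28 = 52.08, so 53 items.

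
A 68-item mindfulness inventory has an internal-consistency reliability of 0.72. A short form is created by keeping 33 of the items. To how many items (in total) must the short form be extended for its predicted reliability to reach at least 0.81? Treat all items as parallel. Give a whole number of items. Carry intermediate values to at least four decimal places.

First, r for the 33-item form: n = 33/68 = 0.4853, so r_33 = 0.4853·0.72/(1 + (0.4853 − 1)·0.72) = 0.5551
Length factor from the short form to reach 0.81: n' = 0.81(1 − 0.5551) / [0.5551(1 − 0.81)] ≈ 3.4168
Total items = 3.4168 × 33 = 112.75, rounded up to 113.

113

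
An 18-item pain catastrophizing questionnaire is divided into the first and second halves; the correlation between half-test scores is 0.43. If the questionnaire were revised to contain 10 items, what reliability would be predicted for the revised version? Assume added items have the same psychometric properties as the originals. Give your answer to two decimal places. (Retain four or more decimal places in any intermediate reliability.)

Full-test reliability from the split-half r: r_full = 2(0.43)/(1 + 0.43) = 0.6014
Then adjust to 10 items: n = 10/18 = 0.5556
r_new = n·r_full / (1 + (n − 1)·r_full) = 0.3341 / 0.7327 ≈ 0.4560

0.46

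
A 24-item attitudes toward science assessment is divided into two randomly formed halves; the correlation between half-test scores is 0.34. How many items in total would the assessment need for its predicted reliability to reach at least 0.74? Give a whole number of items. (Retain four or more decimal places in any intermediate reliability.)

67

r_full = 2(0.34)/(1 + 0.34) = 0.5075
Solve Spearman-Brown for n: n = 0.74(1 − 0.5075) / [0.5075(1 − 0.74)] = 2.7620
Items = 2.7620 × 24 ≈ 66.29 → 67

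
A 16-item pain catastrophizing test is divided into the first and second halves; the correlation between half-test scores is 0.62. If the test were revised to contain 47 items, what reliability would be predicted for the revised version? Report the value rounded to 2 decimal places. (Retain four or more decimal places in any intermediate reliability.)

Spearman-Brown correction (n = 2): r_full = 2·0.62/(1 + 0.62) = 0.7654
Then adjust to 47 items: n = 47/16 = 2.9375
r_new = n·r_full / (1 + (n − 1)·r_full) = 2.2484 / 2.4830 ≈ 0.9055

0.91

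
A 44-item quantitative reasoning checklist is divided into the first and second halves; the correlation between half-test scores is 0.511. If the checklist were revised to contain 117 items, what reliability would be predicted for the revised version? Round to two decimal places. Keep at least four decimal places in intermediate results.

0.85

Full-test reliability from the split-half r: r_full = 2(0.511)/(1 + 0.511) = 0.6764
Then adjust to 117 items: n = 117/44 = 2.6591
r_new = n·r_full / (1 + (n − 1)·r_full) = 1.7986 / 2.1222 ≈ 0.8475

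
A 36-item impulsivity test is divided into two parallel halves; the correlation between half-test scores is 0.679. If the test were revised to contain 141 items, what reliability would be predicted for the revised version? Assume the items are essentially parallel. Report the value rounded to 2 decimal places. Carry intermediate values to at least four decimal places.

First correct the split-half correlation to full-test reliability: r_full = 2 × 0.679 / (1 + 0.679) ≈ 0.8088
Length factor from 36 to 141 items: n = 141/36 = 3.9167
r_new = n·r_full / (1 + (n − 1)·r_full) = 3.1678 / 3.3590 ≈ 0.9431

0.94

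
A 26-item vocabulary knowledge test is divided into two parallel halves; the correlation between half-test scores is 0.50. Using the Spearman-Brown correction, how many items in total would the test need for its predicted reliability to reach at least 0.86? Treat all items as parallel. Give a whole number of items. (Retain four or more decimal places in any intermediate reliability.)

80

Corrected full-test reliability: r_full = 2 × 0.50 / (1 + 0.50) ≈ 0.6667
Solve Spearman-Brown for n: n = 0.86(1 − 0.6667) / [0.6667(1 − 0.86)] = 3.0710
Items = 3.0710 × 26 ≈ 79.85 → 80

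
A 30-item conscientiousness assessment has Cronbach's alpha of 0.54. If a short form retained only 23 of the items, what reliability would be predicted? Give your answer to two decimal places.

Length ratio n = 23/30 = 0.7667
Apply the Spearman-Brown prophecy formula, r' = nr / [1 + (n − 1)r]:
r_new = 0.7667·0.54 / [1 + (0.7667 − 1)·0.54]
r_new = 0.4140 / 0.8740 ≈ 0.4737

0.47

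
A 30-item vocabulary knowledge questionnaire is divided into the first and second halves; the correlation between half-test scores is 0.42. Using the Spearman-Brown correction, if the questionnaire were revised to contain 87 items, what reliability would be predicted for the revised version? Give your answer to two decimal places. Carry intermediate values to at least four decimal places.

Spearman-Brown correction (n = 2): r_full = 2·0.42/(1 + 0.42) = 0.5915
Length factor from 30 to 87 items: n = 87/30 = 2.9000
r_new = n·r_full / (1 + (n − 1)·r_full) = 1.7153 / 2.1239 ≈ 0.8076

0.81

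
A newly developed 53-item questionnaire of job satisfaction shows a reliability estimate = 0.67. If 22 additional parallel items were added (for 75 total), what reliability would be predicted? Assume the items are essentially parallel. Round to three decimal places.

n = 75/53 = 1.4151
Apply the Spearman-Brown prophecy formula, r' = nr / [1 + (n − 1)r]:
r_new = (1.4151 × 0.67) / (1 + (1.4151 − 1) × 0.67)
r_new = 0.9481 / 1.2781 ≈ 0.7418

0.742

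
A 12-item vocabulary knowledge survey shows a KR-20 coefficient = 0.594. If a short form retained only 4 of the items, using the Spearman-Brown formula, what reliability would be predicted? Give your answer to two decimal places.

0.33

Length ratio n = 4/12 = 0.3333
Spearman-Brown: r_new = n·r / (1 + (n − 1)·r)
r_new = (0.3333 × 0.594) / (1 + (0.3333 − 1) × 0.594)
     = 0.1980 / 0.6040 = 0.3278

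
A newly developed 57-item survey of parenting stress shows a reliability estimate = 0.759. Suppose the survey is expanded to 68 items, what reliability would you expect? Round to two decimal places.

n = 68/57 = 1.193
By Spearman-Brown, r_new = n r / (1 + (n − 1) r).
r_new = (1.193 × 0.759) / (1 + (1.193 − 1) × 0.759)
r_new = 0.9055 / 1.1465 ≈ 0.7898

0.79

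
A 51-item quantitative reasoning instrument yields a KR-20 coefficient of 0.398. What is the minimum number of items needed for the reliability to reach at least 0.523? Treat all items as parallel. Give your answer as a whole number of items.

Spearman-Brown solved for the length factor n:
n = r*(1 − r) / [ r (1 − r*) ]
n = 0.523(1 − 0.398) / [0.398(1 − 0.523)]
  = 0.314846 / 0.189846 = 1.6584
So the test needs 1.6584 × 51 ≈ 84.58 items; rounding up, 85.

85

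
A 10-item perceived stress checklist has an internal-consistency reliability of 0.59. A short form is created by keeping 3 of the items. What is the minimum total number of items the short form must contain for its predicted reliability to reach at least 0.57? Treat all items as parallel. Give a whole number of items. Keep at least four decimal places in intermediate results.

10

Short-form reliability: n = 3/10 = 0.3000; r_3 = n·r/(1+(n−1)r) ≈ 0.3015
Length factor from the short form to reach 0.57: n' = 0.57(1 − 0.3015) / [0.3015(1 − 0.57)] ≈ 3.0710
Items = 3.0710 × 3 ≈ 9.21 → 10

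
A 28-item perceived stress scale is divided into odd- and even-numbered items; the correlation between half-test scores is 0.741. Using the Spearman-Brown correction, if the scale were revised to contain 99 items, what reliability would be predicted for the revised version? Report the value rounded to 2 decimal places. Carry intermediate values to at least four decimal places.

First correct the split-half correlation to full-test reliability: r_full = 2 × 0.741 / (1 + 0.741) ≈ 0.8512
Length factor from 28 to 99 items: n = 99/28 = 3.5357
r_new = n·r_full / (1 + (n − 1)·r_full) = 3.0096 / 3.1584 ≈ 0.9529

0.95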